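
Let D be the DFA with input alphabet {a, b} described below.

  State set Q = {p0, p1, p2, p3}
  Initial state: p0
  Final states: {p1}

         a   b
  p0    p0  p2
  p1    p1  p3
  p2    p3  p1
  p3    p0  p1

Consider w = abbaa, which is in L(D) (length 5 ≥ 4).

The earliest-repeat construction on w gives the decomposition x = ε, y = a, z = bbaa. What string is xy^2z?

xy^2z = ε·a·a·bbaa = aabbaa.
Reading y = a takes D from p0 back to p0, so after x·y·y the machine is still in p0, and z then leads to the accepting state p1. Hence aabbaa ∈ L(D).

aabbaa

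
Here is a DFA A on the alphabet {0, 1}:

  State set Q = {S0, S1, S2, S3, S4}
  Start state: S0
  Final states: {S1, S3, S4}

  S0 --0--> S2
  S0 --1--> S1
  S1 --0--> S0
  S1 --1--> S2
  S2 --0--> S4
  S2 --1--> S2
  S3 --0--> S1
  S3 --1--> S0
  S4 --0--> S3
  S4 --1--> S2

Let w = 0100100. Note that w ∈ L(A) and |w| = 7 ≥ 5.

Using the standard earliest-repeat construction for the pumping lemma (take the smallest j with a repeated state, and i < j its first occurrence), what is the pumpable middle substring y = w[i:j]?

1

State sequence: S0 -0-> S2 -1-> S2 -0-> S4 -0-> S3 -1-> S0 -0-> S2 -0-> S4
First repeat at step 2: S2 was already visited.

So i = 1, j = 2, giving x = w[0:1] = 0, y = w[1:2] = 1, z = w[2:7] = 00100.
Check: |xy| = 2 ≤ 5 and |y| = 1 ≥ 1. Reading y takes A from S2 back to S2, so every xyⁱz is accepted.
With |Q| = 5, pigeonhole forces a state repeat no later than step 5; the substring read between the first and second visits to that state can be pumped.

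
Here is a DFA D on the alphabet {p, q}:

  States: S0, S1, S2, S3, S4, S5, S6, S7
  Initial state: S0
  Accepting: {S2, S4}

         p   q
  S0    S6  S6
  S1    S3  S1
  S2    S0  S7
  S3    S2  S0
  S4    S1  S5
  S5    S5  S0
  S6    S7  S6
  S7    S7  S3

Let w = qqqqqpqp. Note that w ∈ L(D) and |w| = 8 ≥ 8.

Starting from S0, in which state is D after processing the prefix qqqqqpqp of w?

S2

Run of D on the first 8 characters of w = q q q q q p q p:
  step 0: S0  (start)
  step 1: S6  (read q: S0→S6)
  step 2: S6  (read q: S6→S6)
  step 3: S6  (read q: S6→S6)
  step 4: S6  (read q: S6→S6)
  step 5: S6  (read q: S6→S6)
  step 6: S7  (read p: S6→S7)
  step 7: S3  (read q: S7→S3)
  step 8: S2  (read p: S3→S2)

After reading 8 characters, D is in state S2.
(This kind of state-tracing is the core of the pumping-lemma construction: with 8 states, pigeonhole forces a repeat within the first 8 steps.)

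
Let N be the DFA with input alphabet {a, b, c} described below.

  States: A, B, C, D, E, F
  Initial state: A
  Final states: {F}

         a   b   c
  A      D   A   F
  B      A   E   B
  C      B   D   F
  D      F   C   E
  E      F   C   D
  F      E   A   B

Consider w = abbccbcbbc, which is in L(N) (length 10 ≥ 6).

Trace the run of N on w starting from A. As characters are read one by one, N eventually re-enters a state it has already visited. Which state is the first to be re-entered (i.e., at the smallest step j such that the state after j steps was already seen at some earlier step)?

Run of N on w = a b b c c b c b b c:
  step 0: A  (start)
  step 1: D  (read a: A→D)
  step 2: C  (read b: D→C)
  step 3: D  (read b: C→D)   ← first repeat (D seen earlier)
  step 4: E  (read c: D→E)
  step 5: D  (read c: E→D)
  step 6: C  (read b: D→C)
  step 7: F  (read c: C→F)
  step 8: A  (read b: F→A)
  step 9: A  (read b: A→A)
  step 10: F  (read c: A→F)

The earliest repeat is at step j = 3: N is in D, which it already visited at step i = 1.
The DFA has 6 states, so the proof of the pumping lemma guarantees a repeated state among the first 6+1 visited; the segment between the two visits is the pumpable y.

D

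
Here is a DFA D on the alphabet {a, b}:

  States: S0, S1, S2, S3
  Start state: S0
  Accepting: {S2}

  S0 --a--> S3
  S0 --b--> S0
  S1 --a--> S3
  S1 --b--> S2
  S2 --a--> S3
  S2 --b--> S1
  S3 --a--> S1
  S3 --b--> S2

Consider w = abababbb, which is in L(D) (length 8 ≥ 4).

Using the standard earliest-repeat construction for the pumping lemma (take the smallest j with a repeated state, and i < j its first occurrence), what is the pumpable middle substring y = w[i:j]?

ba

Run of D on w = a b a b a b b b:
  step 0: S0  (start)
  step 1: S3  (read a: S0→S3)
  step 2: S2  (read b: S3→S2)
  step 3: S3  (read a: S2→S3)   ← first repeat (S3 seen earlier)
  step 4: S2  (read b: S3→S2)
  step 5: S3  (read a: S2→S3)
  step 6: S2  (read b: S3→S2)
  step 7: S1  (read b: S2→S1)
  step 8: S2  (read b: S1→S2)

So i = 1, j = 3, giving x = w[0:1] = a, y = w[1:3] = ba, z = w[3:8] = babbb.
Check: |xy| = 3 ≤ 4 and |y| = 2 ≥ 1. Reading y takes D from S3 back to S3, so every xyⁱz is accepted.
Since D has 4 states, any run of length ≥ 4 visits 4+1 states, so by pigeonhole some state repeats within the first 4 steps — that repeat gives the pumpable loop.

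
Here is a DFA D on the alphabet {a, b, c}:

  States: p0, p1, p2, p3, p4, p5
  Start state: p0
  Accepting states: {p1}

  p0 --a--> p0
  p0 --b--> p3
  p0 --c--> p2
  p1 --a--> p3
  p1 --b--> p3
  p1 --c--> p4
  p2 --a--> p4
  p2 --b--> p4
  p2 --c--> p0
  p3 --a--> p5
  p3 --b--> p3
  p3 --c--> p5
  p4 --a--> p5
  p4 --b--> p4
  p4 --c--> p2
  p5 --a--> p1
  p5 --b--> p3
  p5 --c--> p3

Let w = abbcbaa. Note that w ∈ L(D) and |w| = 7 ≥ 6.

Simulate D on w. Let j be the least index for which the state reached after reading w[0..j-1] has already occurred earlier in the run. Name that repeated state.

Run of D on w = a b b c b a a:
  step 0: p0  (start)
  step 1: p0  (read a: p0→p0)   ← first repeat (p0 seen earlier)
  step 2: p3  (read b: p0→p3)
  step 3: p3  (read b: p3→p3)
  step 4: p5  (read c: p3→p5)
  step 5: p3  (read b: p5→p3)
  step 6: p5  (read a: p3→p5)
  step 7: p1  (read a: p5→p1)

The earliest repeat is at step j = 1: D is in p0, which it already visited at step i = 0.

p0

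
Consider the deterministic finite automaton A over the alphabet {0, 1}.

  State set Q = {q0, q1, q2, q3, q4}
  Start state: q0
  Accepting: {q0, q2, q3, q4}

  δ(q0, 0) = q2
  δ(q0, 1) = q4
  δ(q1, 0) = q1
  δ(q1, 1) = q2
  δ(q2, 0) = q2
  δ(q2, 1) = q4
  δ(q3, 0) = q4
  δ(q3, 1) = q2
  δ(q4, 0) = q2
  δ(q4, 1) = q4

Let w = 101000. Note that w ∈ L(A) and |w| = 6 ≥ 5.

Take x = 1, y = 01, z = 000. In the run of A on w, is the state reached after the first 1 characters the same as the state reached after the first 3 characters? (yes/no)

yes

Run of A on the first 3 characters of w = 1 0 1:
  step 0: q0  (start)
  step 1: q4  (read 1: q0→q4)
  step 2: q2  (read 0: q4→q2)
  step 3: q4  (read 1: q2→q4)

After x (step 1): q4. After xy (step 3): q4.
They match, so y = 01 drives A around a cycle from q4 back to itself; pumping y any number of times keeps A in q4 before reading z, and xyⁱz ∈ L(A) for every i ≥ 0.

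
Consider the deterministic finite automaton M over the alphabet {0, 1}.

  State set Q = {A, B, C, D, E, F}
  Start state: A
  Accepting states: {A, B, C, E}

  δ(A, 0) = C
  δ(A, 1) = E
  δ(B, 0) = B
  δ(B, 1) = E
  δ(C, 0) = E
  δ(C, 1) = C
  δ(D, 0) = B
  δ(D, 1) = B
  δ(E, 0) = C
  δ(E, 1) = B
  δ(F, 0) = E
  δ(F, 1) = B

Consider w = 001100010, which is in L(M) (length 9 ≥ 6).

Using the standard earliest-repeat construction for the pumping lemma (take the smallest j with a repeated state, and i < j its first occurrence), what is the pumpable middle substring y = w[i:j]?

Run of M on w = 0 0 1 1 0 0 0 1 0:
  step 0: A  (start)
  step 1: C  (read 0: A→C)
  step 2: E  (read 0: C→E)
  step 3: B  (read 1: E→B)
  step 4: E  (read 1: B→E)   ← first repeat (E seen earlier)
  step 5: C  (read 0: E→C)
  step 6: E  (read 0: C→E)
  step 7: C  (read 0: E→C)
  step 8: C  (read 1: C→C)
  step 9: E  (read 0: C→E)

So i = 2, j = 4, giving x = w[0:2] = 00, y = w[2:4] = 11, z = w[4:9] = 00010.
Check: |xy| = 4 ≤ 6 and |y| = 2 ≥ 1. Reading y takes M from E back to E, so every xyⁱz is accepted.
With |Q| = 6, pigeonhole forces a state repeat no later than step 6; the substring read between the first and second visits to that state can be pumped.

11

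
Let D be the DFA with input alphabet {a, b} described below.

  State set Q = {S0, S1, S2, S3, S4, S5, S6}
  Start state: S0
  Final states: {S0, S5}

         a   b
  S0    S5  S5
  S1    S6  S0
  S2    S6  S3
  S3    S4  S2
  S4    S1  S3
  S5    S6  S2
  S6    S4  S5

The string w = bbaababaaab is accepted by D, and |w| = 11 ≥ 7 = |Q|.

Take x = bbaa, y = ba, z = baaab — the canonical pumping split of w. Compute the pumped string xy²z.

xy^2z = bbaa·ba·ba·baaab = bbaabababaaab.
Reading y = ba takes D from S4 back to S4, so after x·y·y the machine is still in S4, and z then leads to the accepting state S5. Hence bbaabababaaab ∈ L(D).

bbaabababaaab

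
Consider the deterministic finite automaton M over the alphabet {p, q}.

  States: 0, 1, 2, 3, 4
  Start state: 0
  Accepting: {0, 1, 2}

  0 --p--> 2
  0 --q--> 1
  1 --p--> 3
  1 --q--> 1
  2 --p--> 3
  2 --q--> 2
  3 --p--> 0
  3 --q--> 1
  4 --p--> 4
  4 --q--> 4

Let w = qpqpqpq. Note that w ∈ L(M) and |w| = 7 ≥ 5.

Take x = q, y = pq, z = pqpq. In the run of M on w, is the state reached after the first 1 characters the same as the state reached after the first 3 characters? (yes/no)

yes

Run of M on the first 3 characters of w = q p q:
  step 0: 0  (start)
  step 1: 1  (read q: 0→1)
  step 2: 3  (read p: 1→3)
  step 3: 1  (read q: 3→1)

After x (step 1): 1. After xy (step 3): 1.
They match, so y = pq drives M around a cycle from 1 back to itself; pumping y any number of times keeps M in 1 before reading z, and xyⁱz ∈ L(M) for every i ≥ 0.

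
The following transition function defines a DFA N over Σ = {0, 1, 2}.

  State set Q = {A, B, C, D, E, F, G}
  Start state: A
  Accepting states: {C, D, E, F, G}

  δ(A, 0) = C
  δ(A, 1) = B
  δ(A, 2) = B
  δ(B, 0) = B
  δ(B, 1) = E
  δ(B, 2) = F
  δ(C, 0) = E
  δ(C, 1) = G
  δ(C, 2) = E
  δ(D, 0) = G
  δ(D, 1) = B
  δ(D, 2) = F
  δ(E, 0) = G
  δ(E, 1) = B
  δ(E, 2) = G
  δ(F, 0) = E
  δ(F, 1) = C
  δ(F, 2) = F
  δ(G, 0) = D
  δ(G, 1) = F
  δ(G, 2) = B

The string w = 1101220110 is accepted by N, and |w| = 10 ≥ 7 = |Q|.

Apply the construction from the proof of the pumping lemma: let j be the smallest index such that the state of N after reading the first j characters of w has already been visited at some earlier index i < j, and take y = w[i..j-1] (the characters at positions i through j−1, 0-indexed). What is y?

2

State sequence: A -1-> B -1-> E -0-> G -1-> F -2-> F -2-> F -0-> E -1-> B -1-> E -0-> G
First repeat at step 5: F was already visited.

So i = 4, j = 5, giving x = w[0:4] = 1101, y = w[4:5] = 2, z = w[5:10] = 20110.
Check: |xy| = 5 ≤ 7 and |y| = 1 ≥ 1. Reading y takes N from F back to F, so every xyⁱz is accepted.
Pumping length from the standard proof: p = 7 (the number of states). The repeated state found above gives |xy| = j ≤ 7 and |y| = j − i ≥ 1.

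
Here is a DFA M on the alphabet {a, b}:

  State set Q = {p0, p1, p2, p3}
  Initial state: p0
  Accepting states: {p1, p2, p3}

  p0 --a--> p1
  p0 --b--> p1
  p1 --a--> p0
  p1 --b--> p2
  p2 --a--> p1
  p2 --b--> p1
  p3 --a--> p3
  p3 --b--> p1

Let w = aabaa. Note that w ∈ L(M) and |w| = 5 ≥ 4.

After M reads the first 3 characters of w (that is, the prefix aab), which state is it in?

State sequence: p0 -a-> p1 -a-> p0 -b-> p1

After reading 3 characters, M is in state p1.
(This kind of state-tracing is the core of the pumping-lemma construction: with 4 states, pigeonhole forces a repeat within the first 4 steps.)

p1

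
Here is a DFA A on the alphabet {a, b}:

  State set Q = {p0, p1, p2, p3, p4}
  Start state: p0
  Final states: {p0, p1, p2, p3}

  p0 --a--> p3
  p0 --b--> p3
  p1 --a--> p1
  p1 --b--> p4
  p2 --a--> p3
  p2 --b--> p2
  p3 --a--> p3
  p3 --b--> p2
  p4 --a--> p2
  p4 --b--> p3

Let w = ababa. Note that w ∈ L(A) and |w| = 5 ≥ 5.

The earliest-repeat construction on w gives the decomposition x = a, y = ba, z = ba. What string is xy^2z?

xy^2z = a·ba·ba·ba = abababa.
Reading y = ba takes A from p3 back to p3, so after x·y·y the machine is still in p3, and z then leads to the accepting state p3. Hence abababa ∈ L(A).

abababa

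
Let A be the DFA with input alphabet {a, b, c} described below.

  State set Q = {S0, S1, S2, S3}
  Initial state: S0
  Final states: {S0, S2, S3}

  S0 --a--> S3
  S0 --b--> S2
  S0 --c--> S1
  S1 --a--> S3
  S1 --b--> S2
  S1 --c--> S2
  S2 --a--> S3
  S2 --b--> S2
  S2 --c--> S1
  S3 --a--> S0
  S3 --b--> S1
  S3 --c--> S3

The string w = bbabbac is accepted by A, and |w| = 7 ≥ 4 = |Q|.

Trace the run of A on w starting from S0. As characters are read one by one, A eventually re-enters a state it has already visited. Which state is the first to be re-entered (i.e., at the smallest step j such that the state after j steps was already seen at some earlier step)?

S2

Run of A on w = b b a b b a c:
  step 0: S0  (start)
  step 1: S2  (read b: S0→S2)
  step 2: S2  (read b: S2→S2)   ← first repeat (S2 seen earlier)
  step 3: S3  (read a: S2→S3)
  step 4: S1  (read b: S3→S1)
  step 5: S2  (read b: S1→S2)
  step 6: S3  (read a: S2→S3)
  step 7: S3  (read c: S3→S3)

The earliest repeat is at step j = 2: A is in S2, which it already visited at step i = 1.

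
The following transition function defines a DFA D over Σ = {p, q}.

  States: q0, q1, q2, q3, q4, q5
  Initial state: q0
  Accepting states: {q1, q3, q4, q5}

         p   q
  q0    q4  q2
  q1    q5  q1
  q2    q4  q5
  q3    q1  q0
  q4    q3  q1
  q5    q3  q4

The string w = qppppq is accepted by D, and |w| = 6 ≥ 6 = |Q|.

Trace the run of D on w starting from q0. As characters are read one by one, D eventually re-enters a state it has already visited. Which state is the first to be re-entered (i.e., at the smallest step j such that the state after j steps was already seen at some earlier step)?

State sequence: q0 -q-> q2 -p-> q4 -p-> q3 -p-> q1 -p-> q5 -q-> q4
First repeat at step 6: q4 was already visited.

The earliest repeat is at step j = 6: D is in q4, which it already visited at step i = 2.

q4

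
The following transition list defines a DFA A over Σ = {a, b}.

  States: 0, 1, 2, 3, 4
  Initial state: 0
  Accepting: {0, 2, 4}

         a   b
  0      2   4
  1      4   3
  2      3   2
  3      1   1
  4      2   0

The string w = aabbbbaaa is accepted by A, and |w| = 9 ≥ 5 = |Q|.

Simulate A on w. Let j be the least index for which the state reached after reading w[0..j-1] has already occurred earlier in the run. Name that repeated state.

Run of A on w = a a b b b b a a a:
  step 0: 0  (start)
  step 1: 2  (read a: 0→2)
  step 2: 3  (read a: 2→3)
  step 3: 1  (read b: 3→1)
  step 4: 3  (read b: 1→3)   ← first repeat (3 seen earlier)
  step 5: 1  (read b: 3→1)
  step 6: 3  (read b: 1→3)
  step 7: 1  (read a: 3→1)
  step 8: 4  (read a: 1→4)
  step 9: 2  (read a: 4→2)

The earliest repeat is at step j = 4: A is in 3, which it already visited at step i = 2.

3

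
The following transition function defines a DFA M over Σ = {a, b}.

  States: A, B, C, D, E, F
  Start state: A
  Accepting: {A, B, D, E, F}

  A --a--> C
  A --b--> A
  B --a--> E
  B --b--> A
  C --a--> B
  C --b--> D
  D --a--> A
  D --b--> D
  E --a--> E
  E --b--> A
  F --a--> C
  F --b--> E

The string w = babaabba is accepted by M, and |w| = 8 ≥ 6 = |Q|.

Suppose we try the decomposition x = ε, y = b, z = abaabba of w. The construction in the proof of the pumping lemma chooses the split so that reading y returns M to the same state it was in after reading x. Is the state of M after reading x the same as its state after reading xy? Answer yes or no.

yes

State sequence: A -b-> A

After x (step 0): A. After xy (step 1): A.
They match, so y = b drives M around a cycle from A back to itself; pumping y any number of times keeps M in A before reading z, and xyⁱz ∈ L(M) for every i ≥ 0.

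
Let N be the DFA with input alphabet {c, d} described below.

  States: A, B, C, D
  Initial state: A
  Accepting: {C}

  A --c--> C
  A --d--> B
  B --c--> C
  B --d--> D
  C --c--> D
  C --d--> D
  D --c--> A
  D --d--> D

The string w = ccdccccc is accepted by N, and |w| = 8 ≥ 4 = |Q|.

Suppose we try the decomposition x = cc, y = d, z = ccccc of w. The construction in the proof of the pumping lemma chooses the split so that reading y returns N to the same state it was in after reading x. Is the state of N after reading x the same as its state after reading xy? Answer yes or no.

yes

Run of N on the first 3 characters of w = c c d:
  step 0: A  (start)
  step 1: C  (read c: A→C)
  step 2: D  (read c: C→D)
  step 3: D  (read d: D→D)

After x (step 2): D. After xy (step 3): D.
They match, so y = d drives N around a cycle from D back to itself; pumping y any number of times keeps N in D before reading z, and xyⁱz ∈ L(N) for every i ≥ 0.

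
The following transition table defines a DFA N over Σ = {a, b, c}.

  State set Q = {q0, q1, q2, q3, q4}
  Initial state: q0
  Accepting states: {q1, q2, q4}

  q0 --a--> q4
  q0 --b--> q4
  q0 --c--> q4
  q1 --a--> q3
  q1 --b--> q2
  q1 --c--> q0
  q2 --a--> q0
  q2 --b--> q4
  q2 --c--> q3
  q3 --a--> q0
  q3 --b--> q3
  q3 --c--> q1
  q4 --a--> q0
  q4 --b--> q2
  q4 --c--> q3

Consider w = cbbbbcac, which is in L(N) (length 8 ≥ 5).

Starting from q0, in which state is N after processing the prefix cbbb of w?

q2

State sequence: q0 -c-> q4 -b-> q2 -b-> q4 -b-> q2

After reading 4 characters, N is in state q2.
(This kind of state-tracing is the core of the pumping-lemma construction: with 5 states, pigeonhole forces a repeat within the first 5 steps.)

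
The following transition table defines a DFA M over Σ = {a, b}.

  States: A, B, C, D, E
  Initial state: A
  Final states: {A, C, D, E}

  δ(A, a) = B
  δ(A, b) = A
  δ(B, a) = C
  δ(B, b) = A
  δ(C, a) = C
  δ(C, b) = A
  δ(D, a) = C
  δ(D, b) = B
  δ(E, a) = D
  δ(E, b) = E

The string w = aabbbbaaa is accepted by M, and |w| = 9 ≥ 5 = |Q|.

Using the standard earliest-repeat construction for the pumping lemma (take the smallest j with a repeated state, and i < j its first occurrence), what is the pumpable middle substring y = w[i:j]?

aab

State sequence: A -a-> B -a-> C -b-> A -b-> A -b-> A -b-> A -a-> B -a-> C -a-> C
First repeat at step 3: A was already visited.

So i = 0, j = 3, giving x = w[0:0] = ε, y = w[0:3] = aab, z = w[3:9] = bbbaaa.
Check: |xy| = 3 ≤ 5 and |y| = 3 ≥ 1. Reading y takes M from A back to A, so every xyⁱz is accepted.
The DFA has 5 states, so the proof of the pumping lemma guarantees a repeated state among the first 5+1 visited; the segment between the two visits is the pumpable y.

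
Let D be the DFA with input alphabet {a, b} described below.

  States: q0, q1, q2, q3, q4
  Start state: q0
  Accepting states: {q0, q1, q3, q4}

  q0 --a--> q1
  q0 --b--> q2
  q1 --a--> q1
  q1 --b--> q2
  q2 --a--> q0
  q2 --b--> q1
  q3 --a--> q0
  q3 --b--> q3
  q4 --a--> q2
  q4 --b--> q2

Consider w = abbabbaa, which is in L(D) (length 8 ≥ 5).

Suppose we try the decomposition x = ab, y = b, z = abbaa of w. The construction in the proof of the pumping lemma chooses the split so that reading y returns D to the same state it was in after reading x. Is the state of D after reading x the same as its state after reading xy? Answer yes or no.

Run of D on the first 3 characters of w = a b b:
  step 0: q0  (start)
  step 1: q1  (read a: q0→q1)
  step 2: q2  (read b: q1→q2)
  step 3: q1  (read b: q2→q1)

After x (step 2): q2. After xy (step 3): q1.
They differ (q2 ≠ q1), so y is not a cycle from the state after x; this split is not the one the pumping-lemma construction produces, and pumping y need not keep the string in L(D).

no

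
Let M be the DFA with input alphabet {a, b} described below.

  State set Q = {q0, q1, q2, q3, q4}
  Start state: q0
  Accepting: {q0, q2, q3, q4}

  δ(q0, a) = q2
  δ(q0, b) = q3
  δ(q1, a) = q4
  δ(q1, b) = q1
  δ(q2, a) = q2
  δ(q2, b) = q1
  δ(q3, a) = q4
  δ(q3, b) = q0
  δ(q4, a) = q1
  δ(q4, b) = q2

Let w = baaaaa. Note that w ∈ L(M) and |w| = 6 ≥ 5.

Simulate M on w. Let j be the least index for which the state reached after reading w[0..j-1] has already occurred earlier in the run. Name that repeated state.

State sequence: q0 -b-> q3 -a-> q4 -a-> q1 -a-> q4 -a-> q1 -a-> q4
First repeat at step 4: q4 was already visited.

The earliest repeat is at step j = 4: M is in q4, which it already visited at step i = 2.
Pumping length from the standard proof: p = 5 (the number of states). The repeated state found above gives |xy| = j ≤ 5 and |y| = j − i ≥ 1.

q4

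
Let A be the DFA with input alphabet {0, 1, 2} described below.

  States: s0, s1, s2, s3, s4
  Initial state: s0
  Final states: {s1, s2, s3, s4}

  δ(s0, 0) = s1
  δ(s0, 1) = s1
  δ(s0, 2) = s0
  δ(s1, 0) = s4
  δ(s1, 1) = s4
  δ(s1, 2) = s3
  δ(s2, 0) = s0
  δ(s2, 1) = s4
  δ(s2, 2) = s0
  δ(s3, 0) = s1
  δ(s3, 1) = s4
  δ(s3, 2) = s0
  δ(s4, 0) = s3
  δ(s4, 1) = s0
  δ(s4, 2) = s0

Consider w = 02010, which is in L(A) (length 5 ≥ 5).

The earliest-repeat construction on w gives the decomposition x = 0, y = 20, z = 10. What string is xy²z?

xy^2z = 0·20·20·10 = 0202010.
Reading y = 20 takes A from s1 back to s1, so after x·y·y the machine is still in s1, and z then leads to the accepting state s3. Hence 0202010 ∈ L(A).

0202010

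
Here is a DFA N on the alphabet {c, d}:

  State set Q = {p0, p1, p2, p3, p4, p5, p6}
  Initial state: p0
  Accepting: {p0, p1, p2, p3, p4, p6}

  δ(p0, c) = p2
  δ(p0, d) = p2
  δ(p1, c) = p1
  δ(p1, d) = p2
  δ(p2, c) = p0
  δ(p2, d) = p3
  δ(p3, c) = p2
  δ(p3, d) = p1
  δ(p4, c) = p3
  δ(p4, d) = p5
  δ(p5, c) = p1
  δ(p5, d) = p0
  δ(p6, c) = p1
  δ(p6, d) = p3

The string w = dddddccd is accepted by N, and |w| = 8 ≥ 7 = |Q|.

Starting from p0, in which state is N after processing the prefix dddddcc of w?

State sequence: p0 -d-> p2 -d-> p3 -d-> p1 -d-> p2 -d-> p3 -c-> p2 -c-> p0

After reading 7 characters, N is in state p0.

p0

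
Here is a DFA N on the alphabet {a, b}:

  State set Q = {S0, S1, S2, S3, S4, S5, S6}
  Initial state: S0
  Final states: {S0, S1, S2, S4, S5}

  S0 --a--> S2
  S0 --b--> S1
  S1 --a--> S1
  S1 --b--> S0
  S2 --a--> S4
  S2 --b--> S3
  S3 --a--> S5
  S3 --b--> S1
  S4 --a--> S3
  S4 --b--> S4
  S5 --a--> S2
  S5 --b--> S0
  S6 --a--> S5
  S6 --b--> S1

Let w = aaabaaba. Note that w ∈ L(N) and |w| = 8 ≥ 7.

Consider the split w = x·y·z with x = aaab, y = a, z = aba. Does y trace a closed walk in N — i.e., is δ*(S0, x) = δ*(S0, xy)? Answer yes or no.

Run of N on the first 5 characters of w = a a a b a:
  step 0: S0  (start)
  step 1: S2  (read a: S0→S2)
  step 2: S4  (read a: S2→S4)
  step 3: S3  (read a: S4→S3)
  step 4: S1  (read b: S3→S1)
  step 5: S1  (read a: S1→S1)

After x (step 4): S1. After xy (step 5): S1.
They match, so y = a drives N around a cycle from S1 back to itself; pumping y any number of times keeps N in S1 before reading z, and xyⁱz ∈ L(N) for every i ≥ 0.

yes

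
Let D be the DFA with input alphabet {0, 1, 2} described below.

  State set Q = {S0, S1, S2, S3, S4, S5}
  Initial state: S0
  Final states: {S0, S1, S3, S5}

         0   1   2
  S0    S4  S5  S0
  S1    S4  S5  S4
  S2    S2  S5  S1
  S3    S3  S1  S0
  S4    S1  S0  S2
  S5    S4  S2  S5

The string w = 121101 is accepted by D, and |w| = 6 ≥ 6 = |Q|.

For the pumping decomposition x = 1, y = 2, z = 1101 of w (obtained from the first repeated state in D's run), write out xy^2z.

1221101

xy^2z = 1·2·2·1101 = 1221101.
Reading y = 2 takes D from S5 back to S5, so after x·y·y the machine is still in S5, and z then leads to the accepting state S0. Hence 1221101 ∈ L(D).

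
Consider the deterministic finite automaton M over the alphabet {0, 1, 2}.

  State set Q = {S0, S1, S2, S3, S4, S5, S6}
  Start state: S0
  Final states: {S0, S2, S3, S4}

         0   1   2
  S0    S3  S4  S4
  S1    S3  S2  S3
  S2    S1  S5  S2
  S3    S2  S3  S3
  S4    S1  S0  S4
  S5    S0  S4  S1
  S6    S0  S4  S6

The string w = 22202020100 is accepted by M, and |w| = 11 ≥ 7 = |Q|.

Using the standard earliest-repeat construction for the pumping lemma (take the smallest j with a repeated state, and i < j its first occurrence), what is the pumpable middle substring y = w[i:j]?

State sequence: S0 -2-> S4 -2-> S4 -2-> S4 -0-> S1 -2-> S3 -0-> S2 -2-> S2 -0-> S1 -1-> S2 -0-> S1 -0-> S3
First repeat at step 2: S4 was already visited.

So i = 1, j = 2, giving x = w[0:1] = 2, y = w[1:2] = 2, z = w[2:11] = 202020100.
Check: |xy| = 2 ≤ 7 and |y| = 1 ≥ 1. Reading y takes M from S4 back to S4, so every xyⁱz is accepted.
Pumping length from the standard proof: p = 7 (the number of states). The repeated state found above gives |xy| = j ≤ 7 and |y| = j − i ≥ 1.

2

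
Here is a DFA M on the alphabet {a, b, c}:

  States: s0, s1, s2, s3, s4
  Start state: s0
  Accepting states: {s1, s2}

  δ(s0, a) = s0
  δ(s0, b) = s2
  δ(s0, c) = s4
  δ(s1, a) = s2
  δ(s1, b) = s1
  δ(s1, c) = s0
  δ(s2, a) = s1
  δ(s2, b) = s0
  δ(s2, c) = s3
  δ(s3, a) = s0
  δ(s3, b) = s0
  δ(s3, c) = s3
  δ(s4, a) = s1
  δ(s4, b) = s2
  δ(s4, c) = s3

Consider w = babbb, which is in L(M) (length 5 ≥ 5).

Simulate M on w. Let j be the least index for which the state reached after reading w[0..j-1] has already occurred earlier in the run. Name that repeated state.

s1

Run of M on w = b a b b b:
  step 0: s0  (start)
  step 1: s2  (read b: s0→s2)
  step 2: s1  (read a: s2→s1)
  step 3: s1  (read b: s1→s1)   ← first repeat (s1 seen earlier)
  step 4: s1  (read b: s1→s1)
  step 5: s1  (read b: s1→s1)

The earliest repeat is at step j = 3: M is in s1, which it already visited at step i = 2.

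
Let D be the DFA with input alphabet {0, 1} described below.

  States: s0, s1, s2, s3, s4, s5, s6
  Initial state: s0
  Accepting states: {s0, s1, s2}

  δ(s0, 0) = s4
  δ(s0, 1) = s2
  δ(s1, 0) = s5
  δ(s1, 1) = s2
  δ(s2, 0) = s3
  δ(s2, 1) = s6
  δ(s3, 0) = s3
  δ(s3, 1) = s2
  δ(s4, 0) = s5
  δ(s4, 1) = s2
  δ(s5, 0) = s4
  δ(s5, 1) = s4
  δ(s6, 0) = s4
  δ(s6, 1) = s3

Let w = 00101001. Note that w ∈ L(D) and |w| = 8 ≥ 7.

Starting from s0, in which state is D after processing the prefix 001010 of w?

s5

Run of D on the first 6 characters of w = 0 0 1 0 1 0:
  step 0: s0  (start)
  step 1: s4  (read 0: s0→s4)
  step 2: s5  (read 0: s4→s5)
  step 3: s4  (read 1: s5→s4)
  step 4: s5  (read 0: s4→s5)
  step 5: s4  (read 1: s5→s4)
  step 6: s5  (read 0: s4→s5)

After reading 6 characters, D is in state s5.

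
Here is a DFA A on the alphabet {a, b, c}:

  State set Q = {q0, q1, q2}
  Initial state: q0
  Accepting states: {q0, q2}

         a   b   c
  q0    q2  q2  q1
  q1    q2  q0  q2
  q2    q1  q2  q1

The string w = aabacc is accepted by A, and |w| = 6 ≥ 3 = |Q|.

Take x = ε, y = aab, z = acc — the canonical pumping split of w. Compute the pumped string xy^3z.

xy^3z = ε·aab·aab·aab·acc = aabaabaabacc.
Reading y = aab takes A from q0 back to q0, so after x·y·y·y the machine is still in q0, and z then leads to the accepting state q2. Hence aabaabaabacc ∈ L(A).

aabaabaabacc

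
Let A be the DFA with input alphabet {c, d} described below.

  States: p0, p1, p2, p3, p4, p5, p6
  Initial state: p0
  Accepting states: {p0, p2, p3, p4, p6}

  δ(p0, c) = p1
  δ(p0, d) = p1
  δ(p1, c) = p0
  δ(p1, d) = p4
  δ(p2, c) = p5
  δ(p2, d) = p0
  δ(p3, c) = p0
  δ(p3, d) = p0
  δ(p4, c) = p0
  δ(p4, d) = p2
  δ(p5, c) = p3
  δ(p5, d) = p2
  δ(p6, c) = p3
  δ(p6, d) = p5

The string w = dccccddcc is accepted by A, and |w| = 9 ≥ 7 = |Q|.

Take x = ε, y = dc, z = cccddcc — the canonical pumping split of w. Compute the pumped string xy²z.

xy^2z = ε·dc·dc·cccddcc = dcdccccddcc.
Reading y = dc takes A from p0 back to p0, so after x·y·y the machine is still in p0, and z then leads to the accepting state p3. Hence dcdccccddcc ∈ L(A).

dcdccccddcc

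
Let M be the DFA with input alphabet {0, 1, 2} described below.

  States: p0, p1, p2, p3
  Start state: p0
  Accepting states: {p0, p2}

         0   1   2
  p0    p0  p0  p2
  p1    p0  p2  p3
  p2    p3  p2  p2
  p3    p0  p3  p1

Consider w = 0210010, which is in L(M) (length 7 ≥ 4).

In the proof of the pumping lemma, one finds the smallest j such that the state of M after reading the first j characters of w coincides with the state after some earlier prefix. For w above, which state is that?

p0

Run of M on w = 0 2 1 0 0 1 0:
  step 0: p0  (start)
  step 1: p0  (read 0: p0→p0)   ← first repeat (p0 seen earlier)
  step 2: p2  (read 2: p0→p2)
  step 3: p2  (read 1: p2→p2)
  step 4: p3  (read 0: p2→p3)
  step 5: p0  (read 0: p3→p0)
  step 6: p0  (read 1: p0→p0)
  step 7: p0  (read 0: p0→p0)

The earliest repeat is at step j = 1: M is in p0, which it already visited at step i = 0.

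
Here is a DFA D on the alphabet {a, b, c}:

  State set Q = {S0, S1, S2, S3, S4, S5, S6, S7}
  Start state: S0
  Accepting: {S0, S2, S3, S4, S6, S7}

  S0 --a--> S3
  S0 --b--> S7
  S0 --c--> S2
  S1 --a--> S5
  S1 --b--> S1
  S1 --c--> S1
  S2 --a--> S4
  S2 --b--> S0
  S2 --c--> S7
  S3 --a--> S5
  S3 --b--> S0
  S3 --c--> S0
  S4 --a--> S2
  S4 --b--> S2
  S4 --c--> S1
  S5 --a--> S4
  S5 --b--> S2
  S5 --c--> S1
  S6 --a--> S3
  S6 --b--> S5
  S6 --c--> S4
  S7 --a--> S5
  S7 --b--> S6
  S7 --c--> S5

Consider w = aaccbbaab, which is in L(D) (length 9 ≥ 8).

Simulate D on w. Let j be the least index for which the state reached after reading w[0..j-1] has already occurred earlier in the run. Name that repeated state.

S1

State sequence: S0 -a-> S3 -a-> S5 -c-> S1 -c-> S1 -b-> S1 -b-> S1 -a-> S5 -a-> S4 -b-> S2
First repeat at step 4: S1 was already visited.

The earliest repeat is at step j = 4: D is in S1, which it already visited at step i = 3.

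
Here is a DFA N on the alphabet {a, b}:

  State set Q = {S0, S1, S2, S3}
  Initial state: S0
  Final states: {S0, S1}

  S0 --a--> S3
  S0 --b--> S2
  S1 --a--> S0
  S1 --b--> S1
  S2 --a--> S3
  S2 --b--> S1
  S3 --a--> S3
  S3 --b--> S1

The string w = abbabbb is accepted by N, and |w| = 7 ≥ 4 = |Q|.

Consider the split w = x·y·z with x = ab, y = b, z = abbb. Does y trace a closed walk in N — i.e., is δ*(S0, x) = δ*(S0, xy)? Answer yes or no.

yes

State sequence: S0 -a-> S3 -b-> S1 -b-> S1

After x (step 2): S1. After xy (step 3): S1.
They match, so y = b drives N around a cycle from S1 back to itself; pumping y any number of times keeps N in S1 before reading z, and xyⁱz ∈ L(N) for every i ≥ 0.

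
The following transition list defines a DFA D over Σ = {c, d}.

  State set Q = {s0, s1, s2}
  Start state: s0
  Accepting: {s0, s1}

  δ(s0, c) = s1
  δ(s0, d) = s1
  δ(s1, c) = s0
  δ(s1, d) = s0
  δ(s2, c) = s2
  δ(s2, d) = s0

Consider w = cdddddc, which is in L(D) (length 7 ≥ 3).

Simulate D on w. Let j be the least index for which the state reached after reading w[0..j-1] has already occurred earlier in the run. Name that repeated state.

Run of D on w = c d d d d d c:
  step 0: s0  (start)
  step 1: s1  (read c: s0→s1)
  step 2: s0  (read d: s1→s0)   ← first repeat (s0 seen earlier)
  step 3: s1  (read d: s0→s1)
  step 4: s0  (read d: s1→s0)
  step 5: s1  (read d: s0→s1)
  step 6: s0  (read d: s1→s0)
  step 7: s1  (read c: s0→s1)

The earliest repeat is at step j = 2: D is in s0, which it already visited at step i = 0.
Pumping length from the standard proof: p = 3 (the number of states). The repeated state found above gives |xy| = j ≤ 3 and |y| = j − i ≥ 1.

s0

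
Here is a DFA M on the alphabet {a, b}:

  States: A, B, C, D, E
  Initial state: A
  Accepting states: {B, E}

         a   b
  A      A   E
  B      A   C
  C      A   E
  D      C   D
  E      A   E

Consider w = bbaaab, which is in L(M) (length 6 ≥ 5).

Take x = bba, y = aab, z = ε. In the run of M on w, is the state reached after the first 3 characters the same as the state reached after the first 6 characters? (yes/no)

State sequence: A -b-> E -b-> E -a-> A -a-> A -a-> A -b-> E

After x (step 3): A. After xy (step 6): E.
They differ (A ≠ E), so y is not a cycle from the state after x; this split is not the one the pumping-lemma construction produces, and pumping y need not keep the string in L(M).

no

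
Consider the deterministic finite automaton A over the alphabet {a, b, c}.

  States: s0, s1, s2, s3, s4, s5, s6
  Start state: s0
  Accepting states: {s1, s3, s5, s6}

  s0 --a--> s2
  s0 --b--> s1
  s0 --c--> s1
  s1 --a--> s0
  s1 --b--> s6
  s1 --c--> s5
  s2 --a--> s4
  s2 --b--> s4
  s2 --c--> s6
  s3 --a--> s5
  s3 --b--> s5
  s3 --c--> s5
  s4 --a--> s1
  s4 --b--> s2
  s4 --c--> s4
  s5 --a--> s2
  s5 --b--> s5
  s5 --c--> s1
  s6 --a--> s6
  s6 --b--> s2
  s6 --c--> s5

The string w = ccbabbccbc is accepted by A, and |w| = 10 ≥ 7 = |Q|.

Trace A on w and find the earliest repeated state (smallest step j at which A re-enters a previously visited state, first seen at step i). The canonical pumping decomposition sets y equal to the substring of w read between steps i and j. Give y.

b

State sequence: s0 -c-> s1 -c-> s5 -b-> s5 -a-> s2 -b-> s4 -b-> s2 -c-> s6 -c-> s5 -b-> s5 -c-> s1
First repeat at step 3: s5 was already visited.

So i = 2, j = 3, giving x = w[0:2] = cc, y = w[2:3] = b, z = w[3:10] = abbccbc.
Check: |xy| = 3 ≤ 7 and |y| = 1 ≥ 1. Reading y takes A from s5 back to s5, so every xyⁱz is accepted.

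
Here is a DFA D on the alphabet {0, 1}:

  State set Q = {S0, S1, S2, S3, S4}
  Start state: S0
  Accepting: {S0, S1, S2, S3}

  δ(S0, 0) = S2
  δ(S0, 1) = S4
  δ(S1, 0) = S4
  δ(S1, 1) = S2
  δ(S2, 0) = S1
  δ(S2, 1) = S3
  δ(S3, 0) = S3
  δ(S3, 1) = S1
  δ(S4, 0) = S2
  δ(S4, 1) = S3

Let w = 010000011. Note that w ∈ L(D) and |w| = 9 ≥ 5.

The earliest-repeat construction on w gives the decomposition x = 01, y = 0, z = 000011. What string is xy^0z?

xy⁰z = xz = 01·000011 = 01000011.
Reading y = 0 takes D from S3 back to S3, so after x the machine is still in S3, and z then leads to the accepting state S2. Hence 01000011 ∈ L(D).

01000011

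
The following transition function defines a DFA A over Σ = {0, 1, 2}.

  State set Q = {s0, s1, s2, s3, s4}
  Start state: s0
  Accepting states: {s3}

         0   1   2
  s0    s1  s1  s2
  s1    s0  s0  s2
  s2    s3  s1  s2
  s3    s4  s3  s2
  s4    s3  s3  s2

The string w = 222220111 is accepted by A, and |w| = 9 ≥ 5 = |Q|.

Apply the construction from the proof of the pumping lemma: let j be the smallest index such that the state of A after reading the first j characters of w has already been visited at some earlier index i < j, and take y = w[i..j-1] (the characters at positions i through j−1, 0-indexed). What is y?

State sequence: s0 -2-> s2 -2-> s2 -2-> s2 -2-> s2 -2-> s2 -0-> s3 -1-> s3 -1-> s3 -1-> s3
First repeat at step 2: s2 was already visited.

So i = 1, j = 2, giving x = w[0:1] = 2, y = w[1:2] = 2, z = w[2:9] = 2220111.
Check: |xy| = 2 ≤ 5 and |y| = 1 ≥ 1. Reading y takes A from s2 back to s2, so every xyⁱz is accepted.
With |Q| = 5, pigeonhole forces a state repeat no later than step 5; the substring read between the first and second visits to that state can be pumped.

2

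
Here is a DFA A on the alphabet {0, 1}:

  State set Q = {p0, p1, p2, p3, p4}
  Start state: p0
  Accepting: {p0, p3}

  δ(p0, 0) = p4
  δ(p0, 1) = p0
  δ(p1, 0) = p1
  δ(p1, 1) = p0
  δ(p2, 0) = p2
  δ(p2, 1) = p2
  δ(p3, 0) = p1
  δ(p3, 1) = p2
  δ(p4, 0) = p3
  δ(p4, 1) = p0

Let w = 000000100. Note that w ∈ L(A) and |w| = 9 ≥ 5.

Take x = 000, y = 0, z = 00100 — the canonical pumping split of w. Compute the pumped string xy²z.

xy^2z = 000·0·0·00100 = 0000000100.
Reading y = 0 takes A from p1 back to p1, so after x·y·y the machine is still in p1, and z then leads to the accepting state p3. Hence 0000000100 ∈ L(A).

0000000100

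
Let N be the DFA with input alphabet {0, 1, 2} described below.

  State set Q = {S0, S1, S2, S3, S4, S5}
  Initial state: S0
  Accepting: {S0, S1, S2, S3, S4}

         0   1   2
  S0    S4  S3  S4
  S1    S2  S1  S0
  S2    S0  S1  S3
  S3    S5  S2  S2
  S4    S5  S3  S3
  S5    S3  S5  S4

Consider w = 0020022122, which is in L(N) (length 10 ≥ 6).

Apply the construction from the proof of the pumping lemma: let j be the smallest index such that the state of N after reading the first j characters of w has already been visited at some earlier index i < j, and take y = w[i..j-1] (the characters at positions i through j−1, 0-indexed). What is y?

State sequence: S0 -0-> S4 -0-> S5 -2-> S4 -0-> S5 -0-> S3 -2-> S2 -2-> S3 -1-> S2 -2-> S3 -2-> S2
First repeat at step 3: S4 was already visited.

So i = 1, j = 3, giving x = w[0:1] = 0, y = w[1:3] = 02, z = w[3:10] = 0022122.
Check: |xy| = 3 ≤ 6 and |y| = 2 ≥ 1. Reading y takes N from S4 back to S4, so every xyⁱz is accepted.

02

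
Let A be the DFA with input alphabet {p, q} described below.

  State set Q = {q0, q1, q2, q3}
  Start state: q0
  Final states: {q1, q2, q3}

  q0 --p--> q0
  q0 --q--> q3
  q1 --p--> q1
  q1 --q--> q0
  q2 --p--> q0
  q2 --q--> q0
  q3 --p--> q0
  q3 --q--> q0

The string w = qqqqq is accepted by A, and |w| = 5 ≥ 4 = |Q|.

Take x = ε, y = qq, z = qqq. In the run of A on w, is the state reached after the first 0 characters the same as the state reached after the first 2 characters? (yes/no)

State sequence: q0 -q-> q3 -q-> q0

After x (step 0): q0. After xy (step 2): q0.
They match, so y = qq drives A around a cycle from q0 back to itself; pumping y any number of times keeps A in q0 before reading z, and xyⁱz ∈ L(A) for every i ≥ 0.

yes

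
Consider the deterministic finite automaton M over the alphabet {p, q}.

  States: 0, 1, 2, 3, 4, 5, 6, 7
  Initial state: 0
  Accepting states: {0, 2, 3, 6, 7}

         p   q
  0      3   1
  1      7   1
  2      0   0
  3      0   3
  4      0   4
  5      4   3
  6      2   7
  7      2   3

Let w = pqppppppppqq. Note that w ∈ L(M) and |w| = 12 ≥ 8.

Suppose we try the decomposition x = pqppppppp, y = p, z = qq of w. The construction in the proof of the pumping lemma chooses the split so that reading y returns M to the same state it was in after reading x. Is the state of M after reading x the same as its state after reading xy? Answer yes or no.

no

State sequence: 0 -p-> 3 -q-> 3 -p-> 0 -p-> 3 -p-> 0 -p-> 3 -p-> 0 -p-> 3 -p-> 0 -p-> 3

After x (step 9): 0. After xy (step 10): 3.
They differ (0 ≠ 3), so y is not a cycle from the state after x; this split is not the one the pumping-lemma construction produces, and pumping y need not keep the string in L(M).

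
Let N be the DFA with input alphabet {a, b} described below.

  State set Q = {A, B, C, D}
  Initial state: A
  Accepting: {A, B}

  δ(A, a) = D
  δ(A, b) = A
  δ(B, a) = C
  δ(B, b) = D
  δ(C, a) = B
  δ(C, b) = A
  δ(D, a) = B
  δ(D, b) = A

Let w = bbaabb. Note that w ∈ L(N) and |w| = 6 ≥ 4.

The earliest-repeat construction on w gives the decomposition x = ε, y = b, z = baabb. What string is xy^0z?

xy⁰z = xz = ε·baabb = baabb.
Reading y = b takes N from A back to A, so after x the machine is still in A, and z then leads to the accepting state A. Hence baabb ∈ L(N).

baabb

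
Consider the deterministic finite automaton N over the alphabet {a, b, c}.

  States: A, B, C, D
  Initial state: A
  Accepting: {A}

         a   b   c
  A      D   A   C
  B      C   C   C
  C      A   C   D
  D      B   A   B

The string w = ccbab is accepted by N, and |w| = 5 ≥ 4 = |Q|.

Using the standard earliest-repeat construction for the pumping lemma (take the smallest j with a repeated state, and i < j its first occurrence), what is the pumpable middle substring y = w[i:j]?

Run of N on w = c c b a b:
  step 0: A  (start)
  step 1: C  (read c: A→C)
  step 2: D  (read c: C→D)
  step 3: A  (read b: D→A)   ← first repeat (A seen earlier)
  step 4: D  (read a: A→D)
  step 5: A  (read b: D→A)

So i = 0, j = 3, giving x = w[0:0] = ε, y = w[0:3] = ccb, z = w[3:5] = ab.
Check: |xy| = 3 ≤ 4 and |y| = 3 ≥ 1. Reading y takes N from A back to A, so every xyⁱz is accepted.
With |Q| = 4, pigeonhole forces a state repeat no later than step 4; the substring read between the first and second visits to that state can be pumped.

ccb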